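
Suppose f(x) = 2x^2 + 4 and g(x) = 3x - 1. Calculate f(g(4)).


246


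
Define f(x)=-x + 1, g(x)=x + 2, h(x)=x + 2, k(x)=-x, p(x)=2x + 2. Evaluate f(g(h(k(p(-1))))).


p(-1) = 0
k(0) = 0
h(0) = 2
g(2) = 4
f(4) = -3

-3


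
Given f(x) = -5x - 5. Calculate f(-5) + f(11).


f(-5) = 20
f(11) = -60
Sum = -40

-40


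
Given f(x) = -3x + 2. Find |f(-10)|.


32


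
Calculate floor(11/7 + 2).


11/7 = 1.5714
1.5714 + 2 = 3.5714
floor(3.5714) = 3

3


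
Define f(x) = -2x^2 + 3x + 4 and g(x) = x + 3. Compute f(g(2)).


-31


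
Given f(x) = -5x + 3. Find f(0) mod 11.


3


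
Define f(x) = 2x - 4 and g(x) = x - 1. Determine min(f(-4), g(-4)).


f(-4) = -12
g(-4) = -5
min = -12

-12


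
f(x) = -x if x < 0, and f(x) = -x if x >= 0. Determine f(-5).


-5 satisfies x < 0
f(-5) = 5

5


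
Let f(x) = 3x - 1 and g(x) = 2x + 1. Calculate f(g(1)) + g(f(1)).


f(g(1)) = 8
g(f(1)) = 5
Sum = 13

13


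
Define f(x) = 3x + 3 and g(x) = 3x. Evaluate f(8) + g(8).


f(8) = 27
g(8) = 24
Sum = 51

51


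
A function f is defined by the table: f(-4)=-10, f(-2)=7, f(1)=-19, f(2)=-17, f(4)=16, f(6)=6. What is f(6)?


Reading from the table at x = 6

6


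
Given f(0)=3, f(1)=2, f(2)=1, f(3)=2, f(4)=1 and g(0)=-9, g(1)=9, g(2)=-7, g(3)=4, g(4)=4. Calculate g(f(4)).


f(4) = 1
g(1) = 9

9


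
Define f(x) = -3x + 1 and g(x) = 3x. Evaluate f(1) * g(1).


f(1) = -2
g(1) = 3
Product = -6

-6


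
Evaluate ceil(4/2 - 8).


4/2 = 2
2 - 8 = -6
ceil(-6) = -6

-6


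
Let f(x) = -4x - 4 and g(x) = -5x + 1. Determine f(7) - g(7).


f(7) = -32
g(7) = -34
Difference = 2

2


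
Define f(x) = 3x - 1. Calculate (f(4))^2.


f(4) = 11
(11)^2 = 121

121


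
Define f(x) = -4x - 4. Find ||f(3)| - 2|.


f(3) = -16
|-16| = 16
|16 - 2| = 14

14


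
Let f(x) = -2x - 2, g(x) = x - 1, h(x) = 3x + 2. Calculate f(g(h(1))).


h(1) = 5
g(5) = 4
f(4) = -10

-10


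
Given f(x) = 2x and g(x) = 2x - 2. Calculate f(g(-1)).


g(-1) = -4
f(-4) = -8

-8


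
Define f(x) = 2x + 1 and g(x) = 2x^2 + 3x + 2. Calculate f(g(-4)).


g(-4) = 22
f(22) = 45

45


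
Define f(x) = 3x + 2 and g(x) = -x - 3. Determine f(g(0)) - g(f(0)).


-2


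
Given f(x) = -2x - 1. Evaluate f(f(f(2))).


f(2) = -5
f(-5) = 9
f(9) = -19

-19


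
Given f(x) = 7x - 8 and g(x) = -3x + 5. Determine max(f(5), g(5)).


f(5) = 27
g(5) = -10
max = 27

27


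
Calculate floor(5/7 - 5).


-5


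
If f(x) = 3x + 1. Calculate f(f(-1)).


f(-1) = -2
f(-2) = -5

-5


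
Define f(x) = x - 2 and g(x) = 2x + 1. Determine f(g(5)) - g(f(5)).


2


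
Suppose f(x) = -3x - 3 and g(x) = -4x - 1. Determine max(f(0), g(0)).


f(0) = -3
g(0) = -1
max = -1

-1


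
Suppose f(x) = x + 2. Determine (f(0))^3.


8


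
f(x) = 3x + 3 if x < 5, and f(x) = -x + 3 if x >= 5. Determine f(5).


5 satisfies x >= 5
f(5) = -2

-2


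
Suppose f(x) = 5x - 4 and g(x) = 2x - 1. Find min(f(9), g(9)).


17


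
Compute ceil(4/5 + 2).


4/5 = 0.8
0.8 + 2 = 2.8
ceil(2.8) = 3

3


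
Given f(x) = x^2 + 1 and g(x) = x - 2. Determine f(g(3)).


g(3) = 1
f(1) = 1*(1)^2 + 1 = 2

2


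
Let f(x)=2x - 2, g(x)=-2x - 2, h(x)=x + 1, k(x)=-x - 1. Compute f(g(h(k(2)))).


k(2) = -3
h(-3) = -2
g(-2) = 2
f(2) = 2

2


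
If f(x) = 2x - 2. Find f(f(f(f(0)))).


f(0) = -2
f(-2) = -6
f(-6) = -14
f(-14) = -30

-30


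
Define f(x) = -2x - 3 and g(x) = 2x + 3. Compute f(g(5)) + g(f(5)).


f(g(5)) = -29
g(f(5)) = -23
Sum = -52

-52


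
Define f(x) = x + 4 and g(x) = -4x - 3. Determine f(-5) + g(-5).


f(-5) = -1
g(-5) = 17
Sum = 16

16


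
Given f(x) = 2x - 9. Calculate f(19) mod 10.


f(19) = 29
29 mod 10 = 9

9


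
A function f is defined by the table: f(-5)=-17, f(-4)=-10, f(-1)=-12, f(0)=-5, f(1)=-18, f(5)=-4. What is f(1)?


Reading from the table at x = 1

-18


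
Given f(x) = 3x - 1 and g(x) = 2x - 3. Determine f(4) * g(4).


f(4) = 11
g(4) = 5
Product = 55

55


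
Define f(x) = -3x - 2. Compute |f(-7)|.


f(-7) = 19
|19| = 19

19


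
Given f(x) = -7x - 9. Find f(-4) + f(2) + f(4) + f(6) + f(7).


f(-4) = 19
f(2) = -23
f(4) = -37
f(6) = -51
f(7) = -58
Sum = -150

-150


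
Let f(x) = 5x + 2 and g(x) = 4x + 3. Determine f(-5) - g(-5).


f(-5) = -23
g(-5) = -17
Difference = -6

-6


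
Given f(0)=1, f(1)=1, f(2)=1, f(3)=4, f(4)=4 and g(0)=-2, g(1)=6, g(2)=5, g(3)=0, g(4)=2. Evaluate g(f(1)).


6


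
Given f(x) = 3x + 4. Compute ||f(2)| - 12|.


f(2) = 10
|10| = 10
|10 - 12| = 2

2


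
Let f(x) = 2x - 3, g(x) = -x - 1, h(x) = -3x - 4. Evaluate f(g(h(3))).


h(3) = -13
g(-13) = 12
f(12) = 21

21


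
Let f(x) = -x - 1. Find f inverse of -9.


Solve -x - 1 = -9
x = (-9 + 1) / (-1) = 8

8


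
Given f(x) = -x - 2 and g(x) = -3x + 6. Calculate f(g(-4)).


g(-4) = 18
f(18) = -20

-20


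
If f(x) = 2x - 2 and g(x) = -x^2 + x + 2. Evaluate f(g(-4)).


-38


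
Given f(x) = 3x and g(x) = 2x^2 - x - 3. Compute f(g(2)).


g(2) = 3
f(3) = 9

9


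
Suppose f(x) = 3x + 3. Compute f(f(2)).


30


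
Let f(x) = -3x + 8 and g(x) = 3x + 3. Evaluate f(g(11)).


g(11) = 36
f(36) = -100

-100


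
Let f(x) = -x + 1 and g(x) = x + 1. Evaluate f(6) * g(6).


f(6) = -5
g(6) = 7
Product = -35

-35


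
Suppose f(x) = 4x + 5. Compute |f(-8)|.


f(-8) = -27
|-27| = 27

27


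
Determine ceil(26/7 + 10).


26/7 = 3.7143
3.7143 + 10 = 13.7143
ceil(13.7143) = 14

14


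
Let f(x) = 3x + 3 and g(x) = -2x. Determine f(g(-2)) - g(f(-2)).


f(g(-2)) = 15
g(f(-2)) = 6
Difference = 9

9


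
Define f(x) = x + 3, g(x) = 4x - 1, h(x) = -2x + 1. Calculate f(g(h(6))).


-42


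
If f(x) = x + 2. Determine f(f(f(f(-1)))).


7


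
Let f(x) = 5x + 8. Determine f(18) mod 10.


f(18) = 98
98 mod 10 = 8

8


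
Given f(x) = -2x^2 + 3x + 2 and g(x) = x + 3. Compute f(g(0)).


g(0) = 3
f(3) = (-2)*(3)^2 + 3*(3) + 2 = -7

-7


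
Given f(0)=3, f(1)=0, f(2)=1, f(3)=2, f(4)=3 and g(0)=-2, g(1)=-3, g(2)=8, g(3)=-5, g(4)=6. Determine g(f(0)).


f(0) = 3
g(3) = -5

-5


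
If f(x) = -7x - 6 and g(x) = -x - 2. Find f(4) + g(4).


f(4) = -34
g(4) = -6
Sum = -40

-40


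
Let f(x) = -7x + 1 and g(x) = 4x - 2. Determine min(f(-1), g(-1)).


f(-1) = 8
g(-1) = -6
min = -6

-6


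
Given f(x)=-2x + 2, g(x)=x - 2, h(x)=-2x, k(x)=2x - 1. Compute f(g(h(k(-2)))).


-14


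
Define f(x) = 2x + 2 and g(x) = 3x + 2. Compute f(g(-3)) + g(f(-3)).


-22


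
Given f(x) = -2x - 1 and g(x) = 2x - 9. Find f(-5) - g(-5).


f(-5) = 9
g(-5) = -19
Difference = 28

28


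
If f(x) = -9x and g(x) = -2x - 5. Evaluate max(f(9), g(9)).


f(9) = -81
g(9) = -23
max = -23

-23


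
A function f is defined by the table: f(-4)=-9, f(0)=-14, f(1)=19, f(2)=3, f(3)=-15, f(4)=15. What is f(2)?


Reading from the table at x = 2

3


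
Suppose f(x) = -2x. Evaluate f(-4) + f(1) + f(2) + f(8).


f(-4) = 8
f(1) = -2
f(2) = -4
f(8) = -16
Sum = -14

-14


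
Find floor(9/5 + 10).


11


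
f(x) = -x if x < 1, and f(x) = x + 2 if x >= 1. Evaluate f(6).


6 satisfies x >= 1
f(6) = 8

8


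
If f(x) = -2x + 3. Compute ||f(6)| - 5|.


f(6) = -9
|-9| = 9
|9 - 5| = 4

4


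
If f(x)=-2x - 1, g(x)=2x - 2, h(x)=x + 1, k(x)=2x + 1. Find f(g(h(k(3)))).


k(3) = 7
h(7) = 8
g(8) = 14
f(14) = -29

-29


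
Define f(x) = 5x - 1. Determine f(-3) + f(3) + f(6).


f(-3) = -16
f(3) = 14
f(6) = 29
Sum = 27

27


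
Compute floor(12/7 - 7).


12/7 = 1.7143
1.7143 - 7 = -5.2857
floor(-5.2857) = -6

-6


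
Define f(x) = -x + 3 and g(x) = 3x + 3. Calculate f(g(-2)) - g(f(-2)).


-12


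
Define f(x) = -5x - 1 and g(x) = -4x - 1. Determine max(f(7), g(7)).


f(7) = -36
g(7) = -29
max = -29

-29


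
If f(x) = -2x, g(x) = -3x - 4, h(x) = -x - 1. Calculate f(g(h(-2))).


h(-2) = 1
g(1) = -7
f(-7) = 14

14


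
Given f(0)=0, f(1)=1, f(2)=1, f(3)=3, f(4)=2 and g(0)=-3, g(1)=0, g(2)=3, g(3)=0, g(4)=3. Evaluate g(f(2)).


0


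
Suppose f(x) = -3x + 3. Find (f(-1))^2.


36


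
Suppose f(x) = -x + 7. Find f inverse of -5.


Solve -x + 7 = -5
x = (-5 - 7) / (-1) = 12

12


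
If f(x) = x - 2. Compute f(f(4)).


f(4) = 2
f(2) = 0

0


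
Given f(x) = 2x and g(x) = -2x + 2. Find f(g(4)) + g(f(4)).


-26


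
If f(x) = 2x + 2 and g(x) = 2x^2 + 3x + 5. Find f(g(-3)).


g(-3) = 14
f(14) = 30

30


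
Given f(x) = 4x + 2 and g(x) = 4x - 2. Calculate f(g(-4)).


g(-4) = -18
f(-18) = -70

-70


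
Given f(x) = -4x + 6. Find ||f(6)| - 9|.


f(6) = -18
|-18| = 18
|18 - 9| = 9

9


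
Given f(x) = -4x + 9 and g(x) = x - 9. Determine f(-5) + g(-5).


f(-5) = 29
g(-5) = -14
Sum = 15

15


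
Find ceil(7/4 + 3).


7/4 = 1.75
1.75 + 3 = 4.75
ceil(4.75) = 5

5


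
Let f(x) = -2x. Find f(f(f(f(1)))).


16


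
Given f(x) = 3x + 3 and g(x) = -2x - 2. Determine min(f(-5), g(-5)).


f(-5) = -12
g(-5) = 8
min = -12

-12


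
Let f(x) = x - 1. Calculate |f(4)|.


3


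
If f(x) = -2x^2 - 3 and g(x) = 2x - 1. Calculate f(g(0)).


g(0) = -1
f(-1) = (-2)*(-1)^2 - 3 = -5

-5


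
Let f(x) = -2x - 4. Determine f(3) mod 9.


f(3) = -10
-10 mod 9 = 8

8


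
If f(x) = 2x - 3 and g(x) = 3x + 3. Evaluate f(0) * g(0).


f(0) = -3
g(0) = 3
Product = -9

-9


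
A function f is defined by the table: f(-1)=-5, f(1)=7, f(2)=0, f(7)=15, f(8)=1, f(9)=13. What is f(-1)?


Reading from the table at x = -1

-5


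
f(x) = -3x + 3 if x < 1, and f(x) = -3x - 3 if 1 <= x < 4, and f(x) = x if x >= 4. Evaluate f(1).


1 satisfies 1 <= x < 4
f(1) = -6

-6


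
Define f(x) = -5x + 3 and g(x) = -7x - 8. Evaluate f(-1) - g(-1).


f(-1) = 8
g(-1) = -1
Difference = 9

9


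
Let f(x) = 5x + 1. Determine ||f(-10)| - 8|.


f(-10) = -49
|-49| = 49
|49 - 8| = 41

41


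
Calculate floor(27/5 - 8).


27/5 = 5.4
5.4 - 8 = -2.6
floor(-2.6) = -3

-3


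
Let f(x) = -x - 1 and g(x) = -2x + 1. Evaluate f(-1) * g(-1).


f(-1) = 0
g(-1) = 3
Product = 0

0


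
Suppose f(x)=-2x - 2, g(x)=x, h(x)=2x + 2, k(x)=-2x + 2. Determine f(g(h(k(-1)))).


k(-1) = 4
h(4) = 10
g(10) = 10
f(10) = -22

-22


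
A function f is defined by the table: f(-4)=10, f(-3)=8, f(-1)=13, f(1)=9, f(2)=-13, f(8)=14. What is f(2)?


-13


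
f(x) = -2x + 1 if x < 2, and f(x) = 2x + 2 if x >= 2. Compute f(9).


20


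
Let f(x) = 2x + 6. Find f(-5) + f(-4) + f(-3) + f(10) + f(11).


f(-5) = -4
f(-4) = -2
f(-3) = 0
f(10) = 26
f(11) = 28
Sum = 48

48


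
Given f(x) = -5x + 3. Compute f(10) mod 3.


f(10) = -47
-47 mod 3 = 1

1


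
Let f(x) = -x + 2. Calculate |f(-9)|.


11


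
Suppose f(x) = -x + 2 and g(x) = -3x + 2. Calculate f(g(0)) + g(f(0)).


-4


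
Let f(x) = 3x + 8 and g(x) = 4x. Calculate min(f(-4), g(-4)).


f(-4) = -4
g(-4) = -16
min = -16

-16


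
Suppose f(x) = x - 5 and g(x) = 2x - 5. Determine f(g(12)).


g(12) = 19
f(19) = 14

14


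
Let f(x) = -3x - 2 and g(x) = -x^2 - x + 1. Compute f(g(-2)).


g(-2) = -1
f(-1) = 1

1


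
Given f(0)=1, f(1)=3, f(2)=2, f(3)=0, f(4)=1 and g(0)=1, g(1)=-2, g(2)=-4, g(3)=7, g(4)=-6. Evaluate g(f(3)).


1


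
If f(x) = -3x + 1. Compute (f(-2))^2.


49


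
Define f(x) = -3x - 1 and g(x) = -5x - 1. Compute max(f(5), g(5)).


f(5) = -16
g(5) = -26
max = -16

-16


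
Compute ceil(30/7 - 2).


30/7 = 4.2857
4.2857 - 2 = 2.2857
ceil(2.2857) = 3

3


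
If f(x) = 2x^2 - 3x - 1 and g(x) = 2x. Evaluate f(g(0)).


-1


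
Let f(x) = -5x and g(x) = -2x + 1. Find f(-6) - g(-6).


f(-6) = 30
g(-6) = 13
Difference = 17

17


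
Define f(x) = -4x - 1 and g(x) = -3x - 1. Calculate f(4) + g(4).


-30


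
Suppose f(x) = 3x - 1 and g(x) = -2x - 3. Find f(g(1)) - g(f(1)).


f(g(1)) = -16
g(f(1)) = -7
Difference = -9

-9


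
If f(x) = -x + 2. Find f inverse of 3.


Solve -x + 2 = 3
x = (3 - 2) / (-1) = -1

-1


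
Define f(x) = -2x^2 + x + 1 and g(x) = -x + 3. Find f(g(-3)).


g(-3) = 6
f(6) = (-2)*(6)^2 + 1*(6) + 1 = -65

-65


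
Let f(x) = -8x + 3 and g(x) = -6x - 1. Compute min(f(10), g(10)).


f(10) = -77
g(10) = -61
min = -77

-77


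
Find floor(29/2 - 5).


29/2 = 14.5
14.5 - 5 = 9.5
floor(9.5) = 9

9


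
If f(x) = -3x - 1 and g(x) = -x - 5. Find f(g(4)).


26


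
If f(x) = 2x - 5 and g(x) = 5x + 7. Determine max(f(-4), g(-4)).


-13


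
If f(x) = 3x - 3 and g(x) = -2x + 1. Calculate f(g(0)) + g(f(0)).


7


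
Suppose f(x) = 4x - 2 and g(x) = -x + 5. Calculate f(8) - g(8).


f(8) = 30
g(8) = -3
Difference = 33

33


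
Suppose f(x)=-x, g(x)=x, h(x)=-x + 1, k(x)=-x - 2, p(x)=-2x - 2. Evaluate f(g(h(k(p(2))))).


3


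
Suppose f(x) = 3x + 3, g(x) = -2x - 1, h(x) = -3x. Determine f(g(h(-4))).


h(-4) = 12
g(12) = -25
f(-25) = -72

-72


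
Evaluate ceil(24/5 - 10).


24/5 = 4.8
4.8 - 10 = -5.2
ceil(-5.2) = -5

-5


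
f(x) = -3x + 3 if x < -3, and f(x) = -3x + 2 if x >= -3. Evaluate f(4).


4 satisfies x >= -3
f(4) = -10

-10


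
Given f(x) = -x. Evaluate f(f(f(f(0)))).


f(0) = 0
f(0) = 0
f(0) = 0
f(0) = 0

0


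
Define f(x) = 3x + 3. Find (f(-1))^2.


f(-1) = 0
(0)^2 = 0

0


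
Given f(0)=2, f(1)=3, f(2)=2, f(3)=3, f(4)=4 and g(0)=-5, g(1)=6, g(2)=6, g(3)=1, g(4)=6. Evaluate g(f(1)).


f(1) = 3
g(3) = 1

1


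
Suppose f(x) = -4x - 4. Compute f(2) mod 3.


0


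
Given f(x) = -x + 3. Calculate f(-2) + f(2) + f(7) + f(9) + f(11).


f(-2) = 5
f(2) = 1
f(7) = -4
f(9) = -6
f(11) = -8
Sum = -12

-12


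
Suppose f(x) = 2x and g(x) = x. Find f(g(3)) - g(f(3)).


0


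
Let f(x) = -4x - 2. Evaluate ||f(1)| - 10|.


f(1) = -6
|-6| = 6
|6 - 10| = 4

4


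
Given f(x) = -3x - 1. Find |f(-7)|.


f(-7) = 20
|20| = 20

20


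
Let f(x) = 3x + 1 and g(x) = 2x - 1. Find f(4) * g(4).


f(4) = 13
g(4) = 7
Product = 91

91


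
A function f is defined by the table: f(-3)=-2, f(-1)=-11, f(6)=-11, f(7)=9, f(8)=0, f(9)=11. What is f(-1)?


-11


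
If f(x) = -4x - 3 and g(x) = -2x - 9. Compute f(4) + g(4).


-36


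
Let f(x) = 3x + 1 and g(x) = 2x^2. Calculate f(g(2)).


g(2) = 8
f(8) = 25

25


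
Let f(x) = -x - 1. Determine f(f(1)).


f(1) = -2
f(-2) = 1

1


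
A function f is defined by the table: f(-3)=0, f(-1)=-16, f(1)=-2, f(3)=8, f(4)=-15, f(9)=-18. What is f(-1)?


Reading from the table at x = -1

-16


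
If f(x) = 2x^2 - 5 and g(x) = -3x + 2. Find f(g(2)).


g(2) = -4
f(-4) = 2*(-4)^2 - 5 = 27

27


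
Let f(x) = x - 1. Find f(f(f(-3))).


f(-3) = -4
f(-4) = -5
f(-5) = -6

-6


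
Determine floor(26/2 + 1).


14


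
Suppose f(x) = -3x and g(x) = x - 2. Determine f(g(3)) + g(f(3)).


-14


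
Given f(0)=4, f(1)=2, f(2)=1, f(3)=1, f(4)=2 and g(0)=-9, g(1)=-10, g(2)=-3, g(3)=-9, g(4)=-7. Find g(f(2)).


f(2) = 1
g(1) = -10

-10


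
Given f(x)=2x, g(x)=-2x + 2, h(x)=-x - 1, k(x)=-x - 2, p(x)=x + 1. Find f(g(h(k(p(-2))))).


4


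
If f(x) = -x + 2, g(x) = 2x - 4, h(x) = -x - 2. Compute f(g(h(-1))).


8


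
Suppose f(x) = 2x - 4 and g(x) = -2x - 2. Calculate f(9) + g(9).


f(9) = 14
g(9) = -20
Sum = -6

-6


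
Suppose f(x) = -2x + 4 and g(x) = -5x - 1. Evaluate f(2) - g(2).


f(2) = 0
g(2) = -11
Difference = 11

11


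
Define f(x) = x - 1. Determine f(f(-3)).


-5


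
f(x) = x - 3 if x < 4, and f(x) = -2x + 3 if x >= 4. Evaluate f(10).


10 satisfies x >= 4
f(10) = -17

-17


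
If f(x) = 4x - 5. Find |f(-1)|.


f(-1) = -9
|-9| = 9

9


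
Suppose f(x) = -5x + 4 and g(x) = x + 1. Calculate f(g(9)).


g(9) = 10
f(10) = -46

-46


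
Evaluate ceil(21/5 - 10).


21/5 = 4.2
4.2 - 10 = -5.8
ceil(-5.8) = -5

-5


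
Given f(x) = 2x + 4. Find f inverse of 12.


Solve 2x + 4 = 12
x = (12 - 4) / 2 = 4

4


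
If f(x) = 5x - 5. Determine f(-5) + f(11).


20


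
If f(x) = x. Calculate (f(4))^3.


f(4) = 4
(4)^3 = 64

64


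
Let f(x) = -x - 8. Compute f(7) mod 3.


f(7) = -15
-15 mod 3 = 0

0


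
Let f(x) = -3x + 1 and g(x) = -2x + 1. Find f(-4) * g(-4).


f(-4) = 13
g(-4) = 9
Product = 117

117


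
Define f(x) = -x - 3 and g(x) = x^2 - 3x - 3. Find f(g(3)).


g(3) = -3
f(-3) = 0

0


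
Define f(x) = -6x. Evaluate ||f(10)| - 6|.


f(10) = -60
|-60| = 60
|60 - 6| = 54

54


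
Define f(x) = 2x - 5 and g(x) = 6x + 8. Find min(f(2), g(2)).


f(2) = -1
g(2) = 20
min = -1

-1


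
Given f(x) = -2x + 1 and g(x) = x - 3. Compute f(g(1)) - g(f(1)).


f(g(1)) = 5
g(f(1)) = -4
Difference = 9

9


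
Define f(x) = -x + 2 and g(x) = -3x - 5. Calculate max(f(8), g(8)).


f(8) = -6
g(8) = -29
max = -6

-6


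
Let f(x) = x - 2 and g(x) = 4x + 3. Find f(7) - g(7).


f(7) = 5
g(7) = 31
Difference = -26

-26


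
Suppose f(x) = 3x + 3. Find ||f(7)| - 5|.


f(7) = 24
|24| = 24
|24 - 5| = 19

19


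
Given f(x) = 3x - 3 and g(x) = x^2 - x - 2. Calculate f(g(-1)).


-3


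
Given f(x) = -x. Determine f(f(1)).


f(1) = -1
f(-1) = 1

1


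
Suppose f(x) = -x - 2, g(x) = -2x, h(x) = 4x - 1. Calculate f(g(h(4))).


h(4) = 15
g(15) = -30
f(-30) = 28

28


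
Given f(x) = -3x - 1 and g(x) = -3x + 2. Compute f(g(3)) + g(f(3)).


52


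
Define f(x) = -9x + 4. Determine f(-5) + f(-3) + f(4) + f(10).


f(-5) = 49
f(-3) = 31
f(4) = -32
f(10) = -86
Sum = -38

-38


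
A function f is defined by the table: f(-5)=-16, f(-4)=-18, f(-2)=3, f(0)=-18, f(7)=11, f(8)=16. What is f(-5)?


Reading from the table at x = -5

-16


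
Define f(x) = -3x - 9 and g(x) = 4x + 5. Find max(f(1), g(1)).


f(1) = -12
g(1) = 9
max = 9

9


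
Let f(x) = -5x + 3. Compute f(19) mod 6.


4


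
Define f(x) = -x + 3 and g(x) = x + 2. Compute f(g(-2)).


g(-2) = 0
f(0) = 3

3


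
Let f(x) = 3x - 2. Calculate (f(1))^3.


f(1) = 1
(1)^3 = 1

1


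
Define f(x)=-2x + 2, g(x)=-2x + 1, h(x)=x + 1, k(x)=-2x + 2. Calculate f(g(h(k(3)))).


k(3) = -4
h(-4) = -3
g(-3) = 7
f(7) = -12

-12


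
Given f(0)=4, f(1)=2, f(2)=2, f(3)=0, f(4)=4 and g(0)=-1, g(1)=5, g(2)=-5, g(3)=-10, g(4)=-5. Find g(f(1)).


f(1) = 2
g(2) = -5

-5


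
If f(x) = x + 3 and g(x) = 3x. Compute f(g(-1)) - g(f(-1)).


f(g(-1)) = 0
g(f(-1)) = 6
Difference = -6

-6


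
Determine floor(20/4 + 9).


20/4 = 5
5 + 9 = 14
floor(14) = 14

14


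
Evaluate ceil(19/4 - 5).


19/4 = 4.75
4.75 - 5 = -0.25
ceil(-0.25) = 0

0


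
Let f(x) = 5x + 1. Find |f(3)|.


16


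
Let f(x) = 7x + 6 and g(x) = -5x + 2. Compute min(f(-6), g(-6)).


f(-6) = -36
g(-6) = 32
min = -36

-36


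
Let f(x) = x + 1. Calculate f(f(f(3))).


f(3) = 4
f(4) = 5
f(5) = 6

6


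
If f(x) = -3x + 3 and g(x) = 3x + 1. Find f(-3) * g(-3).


-96


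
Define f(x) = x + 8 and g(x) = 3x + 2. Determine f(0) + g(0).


f(0) = 8
g(0) = 2
Sum = 10

10


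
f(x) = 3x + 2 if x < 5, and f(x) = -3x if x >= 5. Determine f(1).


1 satisfies x < 5
f(1) = 5

5


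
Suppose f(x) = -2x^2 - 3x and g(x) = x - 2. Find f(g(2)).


g(2) = 0
f(0) = (-2)*(0)^2 - 3*(0) = 0

0


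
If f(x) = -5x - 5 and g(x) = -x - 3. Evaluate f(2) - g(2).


f(2) = -15
g(2) = -5
Difference = -10

-10


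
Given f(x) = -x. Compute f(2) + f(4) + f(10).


f(2) = -2
f(4) = -4
f(10) = -10
Sum = -16

-16


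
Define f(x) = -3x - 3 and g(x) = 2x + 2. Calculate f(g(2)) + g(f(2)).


f(g(2)) = -21
g(f(2)) = -16
Sum = -37

-37


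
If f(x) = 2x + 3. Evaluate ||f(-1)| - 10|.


f(-1) = 1
|1| = 1
|1 - 10| = 9

9


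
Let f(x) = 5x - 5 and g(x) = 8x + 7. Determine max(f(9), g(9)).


f(9) = 40
g(9) = 79
max = 79

79


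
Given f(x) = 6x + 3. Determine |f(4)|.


f(4) = 27
|27| = 27

27


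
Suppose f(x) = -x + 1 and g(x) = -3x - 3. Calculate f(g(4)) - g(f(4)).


10


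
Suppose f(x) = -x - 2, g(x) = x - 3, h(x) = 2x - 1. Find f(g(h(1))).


h(1) = 1
g(1) = -2
f(-2) = 0

0


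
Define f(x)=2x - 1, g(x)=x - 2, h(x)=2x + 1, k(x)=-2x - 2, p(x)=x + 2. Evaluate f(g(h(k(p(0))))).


p(0) = 2
k(2) = -6
h(-6) = -11
g(-11) = -13
f(-13) = -27

-27


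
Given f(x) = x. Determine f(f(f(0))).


f(0) = 0
f(0) = 0
f(0) = 0

0


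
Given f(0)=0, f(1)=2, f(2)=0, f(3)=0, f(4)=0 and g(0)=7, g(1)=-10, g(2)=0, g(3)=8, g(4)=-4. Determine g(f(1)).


f(1) = 2
g(2) = 0

0


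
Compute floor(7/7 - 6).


-5


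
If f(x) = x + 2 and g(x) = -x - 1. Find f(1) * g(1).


f(1) = 3
g(1) = -2
Product = -6

-6


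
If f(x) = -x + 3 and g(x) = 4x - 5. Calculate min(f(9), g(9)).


f(9) = -6
g(9) = 31
min = -6

-6


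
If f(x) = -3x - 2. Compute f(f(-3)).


f(-3) = 7
f(7) = -23

-23


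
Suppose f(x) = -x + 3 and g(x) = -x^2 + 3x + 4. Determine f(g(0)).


g(0) = 4
f(4) = -1

-1


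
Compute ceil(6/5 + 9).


6/5 = 1.2
1.2 + 9 = 10.2
ceil(10.2) = 11

11


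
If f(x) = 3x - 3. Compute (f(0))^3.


-27


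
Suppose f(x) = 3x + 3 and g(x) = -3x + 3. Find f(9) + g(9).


6


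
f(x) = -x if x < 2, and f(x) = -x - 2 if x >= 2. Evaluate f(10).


10 satisfies x >= 2
f(10) = -12

-12


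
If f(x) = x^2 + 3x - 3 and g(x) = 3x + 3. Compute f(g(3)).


g(3) = 12
f(12) = 1*(12)^2 + 3*(12) - 3 = 177

177


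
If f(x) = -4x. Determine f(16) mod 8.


f(16) = -64
-64 mod 8 = 0

0


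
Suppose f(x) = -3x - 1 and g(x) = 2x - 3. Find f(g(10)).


g(10) = 17
f(17) = -52

-52


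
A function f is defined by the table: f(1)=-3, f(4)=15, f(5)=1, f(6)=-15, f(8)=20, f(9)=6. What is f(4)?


Reading from the table at x = 4

15


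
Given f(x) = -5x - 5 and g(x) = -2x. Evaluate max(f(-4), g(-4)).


f(-4) = 15
g(-4) = 8
max = 15

15


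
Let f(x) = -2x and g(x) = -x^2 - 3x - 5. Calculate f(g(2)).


g(2) = -15
f(-15) = 30

30


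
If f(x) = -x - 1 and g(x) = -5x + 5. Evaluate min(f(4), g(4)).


f(4) = -5
g(4) = -15
min = -15

-15


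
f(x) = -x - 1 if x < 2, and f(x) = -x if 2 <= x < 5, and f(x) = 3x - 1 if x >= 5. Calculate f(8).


8 satisfies x >= 5
f(8) = 23

23


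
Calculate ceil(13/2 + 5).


13/2 = 6.5
6.5 + 5 = 11.5
ceil(11.5) = 12

12


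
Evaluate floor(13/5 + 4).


13/5 = 2.6
2.6 + 4 = 6.6
floor(6.6) = 6

6


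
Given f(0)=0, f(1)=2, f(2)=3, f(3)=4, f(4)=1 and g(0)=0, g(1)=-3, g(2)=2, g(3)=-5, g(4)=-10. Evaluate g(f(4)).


f(4) = 1
g(1) = -3

-3


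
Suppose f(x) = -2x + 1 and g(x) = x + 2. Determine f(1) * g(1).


f(1) = -1
g(1) = 3
Product = -3

-3


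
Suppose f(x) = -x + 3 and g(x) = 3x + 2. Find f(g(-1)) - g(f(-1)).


f(g(-1)) = 4
g(f(-1)) = 14
Difference = -10

-10


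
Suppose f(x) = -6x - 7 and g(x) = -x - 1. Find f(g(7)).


g(7) = -8
f(-8) = 41

41


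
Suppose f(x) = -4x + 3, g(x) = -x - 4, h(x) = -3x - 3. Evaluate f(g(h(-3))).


h(-3) = 6
g(6) = -10
f(-10) = 43

43


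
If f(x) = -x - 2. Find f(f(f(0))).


-2


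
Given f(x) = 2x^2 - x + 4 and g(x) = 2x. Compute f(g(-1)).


g(-1) = -2
f(-2) = 2*(-2)^2 - 1*(-2) + 4 = 14

14


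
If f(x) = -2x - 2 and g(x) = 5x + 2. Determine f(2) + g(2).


f(2) = -6
g(2) = 12
Sum = 6

6


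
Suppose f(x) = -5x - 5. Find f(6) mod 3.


f(6) = -35
-35 mod 3 = 1

1


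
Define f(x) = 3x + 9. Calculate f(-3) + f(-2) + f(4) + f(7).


54


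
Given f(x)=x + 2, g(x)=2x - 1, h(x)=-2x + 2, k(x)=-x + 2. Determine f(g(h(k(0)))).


k(0) = 2
h(2) = -2
g(-2) = -5
f(-5) = -3

-3


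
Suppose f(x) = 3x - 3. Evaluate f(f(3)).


f(3) = 6
f(6) = 15

15


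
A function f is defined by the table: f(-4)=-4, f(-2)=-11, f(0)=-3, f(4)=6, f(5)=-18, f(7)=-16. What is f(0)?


Reading from the table at x = 0

-3


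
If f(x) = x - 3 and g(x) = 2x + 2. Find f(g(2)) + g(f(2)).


f(g(2)) = 3
g(f(2)) = 0
Sum = 3

3


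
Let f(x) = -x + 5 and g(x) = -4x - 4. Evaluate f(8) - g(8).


f(8) = -3
g(8) = -36
Difference = 33

33


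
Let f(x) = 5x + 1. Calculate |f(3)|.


f(3) = 16
|16| = 16

16


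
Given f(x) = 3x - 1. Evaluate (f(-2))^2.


f(-2) = -7
(-7)^2 = 49

49


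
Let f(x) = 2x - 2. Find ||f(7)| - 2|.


f(7) = 12
|12| = 12
|12 - 2| = 10

10


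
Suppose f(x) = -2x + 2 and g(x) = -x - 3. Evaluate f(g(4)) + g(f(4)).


f(g(4)) = 16
g(f(4)) = 3
Sum = 19

19


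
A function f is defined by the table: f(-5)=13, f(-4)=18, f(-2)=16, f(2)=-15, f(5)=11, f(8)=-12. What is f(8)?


Reading from the table at x = 8

-12


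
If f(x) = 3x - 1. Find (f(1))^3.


f(1) = 2
(2)^3 = 8

8


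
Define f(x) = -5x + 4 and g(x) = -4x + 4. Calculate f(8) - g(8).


f(8) = -36
g(8) = -28
Difference = -8

-8


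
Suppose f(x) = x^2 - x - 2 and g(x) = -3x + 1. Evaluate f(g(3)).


g(3) = -8
f(-8) = 1*(-8)^2 - 1*(-8) - 2 = 70

70


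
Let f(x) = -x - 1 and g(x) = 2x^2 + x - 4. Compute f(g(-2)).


-3


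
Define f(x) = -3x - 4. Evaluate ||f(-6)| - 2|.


f(-6) = 14
|14| = 14
|14 - 2| = 12

12


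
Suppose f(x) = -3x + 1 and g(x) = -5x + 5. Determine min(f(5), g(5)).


f(5) = -14
g(5) = -20
min = -20

-20


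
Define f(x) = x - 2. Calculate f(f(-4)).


f(-4) = -6
f(-6) = -8

-8


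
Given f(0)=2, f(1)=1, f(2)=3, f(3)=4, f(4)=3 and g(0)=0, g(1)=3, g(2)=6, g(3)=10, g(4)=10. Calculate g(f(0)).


f(0) = 2
g(2) = 6

6


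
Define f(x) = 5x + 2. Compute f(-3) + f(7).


f(-3) = -13
f(7) = 37
Sum = 24

24


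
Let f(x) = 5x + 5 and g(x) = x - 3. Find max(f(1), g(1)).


f(1) = 10
g(1) = -2
max = 10

10


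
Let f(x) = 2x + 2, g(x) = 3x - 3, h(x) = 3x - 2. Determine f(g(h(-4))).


h(-4) = -14
g(-14) = -45
f(-45) = -88

-88


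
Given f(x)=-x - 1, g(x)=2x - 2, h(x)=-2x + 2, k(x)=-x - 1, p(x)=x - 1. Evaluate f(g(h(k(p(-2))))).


5


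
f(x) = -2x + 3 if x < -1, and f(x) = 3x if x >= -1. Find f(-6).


-6 satisfies x < -1
f(-6) = 15

15


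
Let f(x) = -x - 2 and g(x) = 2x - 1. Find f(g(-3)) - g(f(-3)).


f(g(-3)) = 5
g(f(-3)) = 1
Difference = 4

4


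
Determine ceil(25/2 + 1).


25/2 = 12.5
12.5 + 1 = 13.5
ceil(13.5) = 14

14


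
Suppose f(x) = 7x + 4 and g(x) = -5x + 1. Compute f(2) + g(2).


f(2) = 18
g(2) = -9
Sum = 9

9


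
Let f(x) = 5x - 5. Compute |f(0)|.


5


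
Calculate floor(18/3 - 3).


18/3 = 6
6 - 3 = 3
floor(3) = 3

3


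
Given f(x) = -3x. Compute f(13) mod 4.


f(13) = -39
-39 mod 4 = 1

1


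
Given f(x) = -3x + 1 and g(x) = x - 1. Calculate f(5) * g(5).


-56


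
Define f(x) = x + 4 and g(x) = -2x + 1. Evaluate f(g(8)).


g(8) = -15
f(-15) = -11

-11


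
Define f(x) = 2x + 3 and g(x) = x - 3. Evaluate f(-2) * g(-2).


f(-2) = -1
g(-2) = -5
Product = 5

5


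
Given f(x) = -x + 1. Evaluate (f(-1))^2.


f(-1) = 2
(2)^2 = 4

4


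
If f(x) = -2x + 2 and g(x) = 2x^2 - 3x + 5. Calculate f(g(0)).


g(0) = 5
f(5) = -8

-8


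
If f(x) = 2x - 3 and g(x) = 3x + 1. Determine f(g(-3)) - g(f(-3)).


f(g(-3)) = -19
g(f(-3)) = -26
Difference = 7

7


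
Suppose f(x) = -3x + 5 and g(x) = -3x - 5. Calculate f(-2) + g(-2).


f(-2) = 11
g(-2) = 1
Sum = 12

12


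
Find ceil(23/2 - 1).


11


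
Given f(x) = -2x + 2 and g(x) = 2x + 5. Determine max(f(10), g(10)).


f(10) = -18
g(10) = 25
max = 25

25


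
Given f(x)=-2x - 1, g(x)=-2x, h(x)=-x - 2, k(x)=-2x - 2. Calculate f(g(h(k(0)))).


k(0) = -2
h(-2) = 0
g(0) = 0
f(0) = -1

-1


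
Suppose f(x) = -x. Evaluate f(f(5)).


5


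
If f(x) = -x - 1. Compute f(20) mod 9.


f(20) = -21
-21 mod 9 = 6

6


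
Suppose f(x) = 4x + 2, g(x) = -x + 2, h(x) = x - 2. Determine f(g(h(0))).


h(0) = -2
g(-2) = 4
f(4) = 18

18


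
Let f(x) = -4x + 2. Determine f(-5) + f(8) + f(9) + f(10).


f(-5) = 22
f(8) = -30
f(9) = -34
f(10) = -38
Sum = -80

-80


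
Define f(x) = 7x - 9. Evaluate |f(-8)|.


f(-8) = -65
|-65| = 65

65


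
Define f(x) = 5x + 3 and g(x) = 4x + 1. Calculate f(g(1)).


g(1) = 5
f(5) = 28

28


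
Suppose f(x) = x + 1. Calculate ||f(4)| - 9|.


f(4) = 5
|5| = 5
|5 - 9| = 4

4


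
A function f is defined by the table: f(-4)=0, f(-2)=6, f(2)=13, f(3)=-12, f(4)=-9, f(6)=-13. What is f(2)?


Reading from the table at x = 2

13


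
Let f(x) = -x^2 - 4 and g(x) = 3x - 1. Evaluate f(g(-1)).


g(-1) = -4
f(-4) = (-1)*(-4)^2 - 4 = -20

-20


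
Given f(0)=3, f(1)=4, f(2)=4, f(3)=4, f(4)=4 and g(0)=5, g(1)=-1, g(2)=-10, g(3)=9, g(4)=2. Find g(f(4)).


f(4) = 4
g(4) = 2

2


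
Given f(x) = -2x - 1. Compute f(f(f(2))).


f(2) = -5
f(-5) = 9
f(9) = -19

-19


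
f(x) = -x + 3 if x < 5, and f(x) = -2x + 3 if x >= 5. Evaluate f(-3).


-3 satisfies x < 5
f(-3) = 6

6


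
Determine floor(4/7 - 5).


4/7 = 0.5714
0.5714 - 5 = -4.4286
floor(-4.4286) = -5

-5


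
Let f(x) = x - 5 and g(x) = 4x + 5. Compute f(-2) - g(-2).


f(-2) = -7
g(-2) = -3
Difference = -4

-4


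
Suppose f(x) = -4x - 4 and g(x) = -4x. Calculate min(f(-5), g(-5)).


f(-5) = 16
g(-5) = 20
min = 16

16


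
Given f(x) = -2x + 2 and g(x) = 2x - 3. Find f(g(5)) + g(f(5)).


-31


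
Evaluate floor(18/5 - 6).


18/5 = 3.6
3.6 - 6 = -2.4
floor(-2.4) = -3

-3


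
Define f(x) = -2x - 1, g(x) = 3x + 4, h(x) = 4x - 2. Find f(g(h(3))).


h(3) = 10
g(10) = 34
f(34) = -69

-69


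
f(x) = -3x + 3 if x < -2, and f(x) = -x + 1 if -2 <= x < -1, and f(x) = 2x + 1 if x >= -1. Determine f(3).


3 satisfies x >= -1
f(3) = 7

7


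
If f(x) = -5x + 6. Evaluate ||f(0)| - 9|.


3


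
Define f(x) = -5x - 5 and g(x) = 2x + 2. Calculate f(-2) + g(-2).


f(-2) = 5
g(-2) = -2
Sum = 3

3


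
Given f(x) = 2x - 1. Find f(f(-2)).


f(-2) = -5
f(-5) = -11

-11


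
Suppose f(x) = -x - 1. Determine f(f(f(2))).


f(2) = -3
f(-3) = 2
f(2) = -3

-3


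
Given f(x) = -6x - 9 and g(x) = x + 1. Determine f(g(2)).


-27


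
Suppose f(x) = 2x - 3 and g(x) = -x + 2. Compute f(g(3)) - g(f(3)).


f(g(3)) = -5
g(f(3)) = -1
Difference = -4

-4


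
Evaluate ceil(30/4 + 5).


13


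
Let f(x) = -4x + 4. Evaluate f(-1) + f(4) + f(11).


f(-1) = 8
f(4) = -12
f(11) = -40
Sum = -44

-44


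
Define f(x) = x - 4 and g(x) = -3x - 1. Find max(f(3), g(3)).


f(3) = -1
g(3) = -10
max = -1

-1


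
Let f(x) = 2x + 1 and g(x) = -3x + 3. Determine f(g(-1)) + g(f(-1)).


f(g(-1)) = 13
g(f(-1)) = 6
Sum = 19

19


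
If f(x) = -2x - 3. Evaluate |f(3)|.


f(3) = -9
|-9| = 9

9


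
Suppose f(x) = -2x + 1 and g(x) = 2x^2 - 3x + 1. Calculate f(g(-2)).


g(-2) = 15
f(15) = -29

-29


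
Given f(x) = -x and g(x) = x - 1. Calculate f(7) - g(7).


-13


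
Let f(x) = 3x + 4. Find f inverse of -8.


Solve 3x + 4 = -8
x = (-8 - 4) / 3 = -4

-4


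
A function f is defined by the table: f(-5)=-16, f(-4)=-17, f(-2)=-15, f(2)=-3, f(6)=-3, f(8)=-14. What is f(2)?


Reading from the table at x = 2

-3


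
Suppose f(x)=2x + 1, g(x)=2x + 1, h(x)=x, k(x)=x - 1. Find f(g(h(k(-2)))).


k(-2) = -3
h(-3) = -3
g(-3) = -5
f(-5) = -9

-9


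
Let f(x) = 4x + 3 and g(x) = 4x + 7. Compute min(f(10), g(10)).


f(10) = 43
g(10) = 47
min = 43

43


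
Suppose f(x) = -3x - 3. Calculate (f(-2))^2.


f(-2) = 3
(3)^2 = 9

9


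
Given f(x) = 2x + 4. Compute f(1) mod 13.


f(1) = 6
6 mod 13 = 6

6


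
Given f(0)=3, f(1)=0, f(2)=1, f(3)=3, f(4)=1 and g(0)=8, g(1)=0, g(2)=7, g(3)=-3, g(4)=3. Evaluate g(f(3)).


f(3) = 3
g(3) = -3

-3


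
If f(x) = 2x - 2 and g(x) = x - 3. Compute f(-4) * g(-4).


70


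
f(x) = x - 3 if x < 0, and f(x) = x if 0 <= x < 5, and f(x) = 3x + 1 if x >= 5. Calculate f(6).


6 satisfies x >= 5
f(6) = 19

19


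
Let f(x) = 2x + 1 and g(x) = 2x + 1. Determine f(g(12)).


g(12) = 25
f(25) = 51

51


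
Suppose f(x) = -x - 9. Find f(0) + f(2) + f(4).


-33


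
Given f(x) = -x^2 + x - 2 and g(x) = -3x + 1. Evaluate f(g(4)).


-134


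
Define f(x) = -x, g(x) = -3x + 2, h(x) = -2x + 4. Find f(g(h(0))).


10


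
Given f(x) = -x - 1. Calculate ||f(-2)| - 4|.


f(-2) = 1
|1| = 1
|1 - 4| = 3

3


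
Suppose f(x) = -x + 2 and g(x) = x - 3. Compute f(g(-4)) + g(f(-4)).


f(g(-4)) = 9
g(f(-4)) = 3
Sum = 12

12


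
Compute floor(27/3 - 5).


27/3 = 9
9 - 5 = 4
floor(4) = 4

4


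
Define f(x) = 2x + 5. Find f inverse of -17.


Solve 2x + 5 = -17
x = (-17 - 5) / 2 = -11

-11


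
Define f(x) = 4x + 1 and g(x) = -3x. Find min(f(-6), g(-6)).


f(-6) = -23
g(-6) = 18
min = -23

-23


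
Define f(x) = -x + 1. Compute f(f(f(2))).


f(2) = -1
f(-1) = 2
f(2) = -1

-1


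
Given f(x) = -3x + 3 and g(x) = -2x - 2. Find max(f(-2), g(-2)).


9


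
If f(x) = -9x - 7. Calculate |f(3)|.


f(3) = -34
|-34| = 34

34


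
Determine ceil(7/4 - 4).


7/4 = 1.75
1.75 - 4 = -2.25
ceil(-2.25) = -2

-2


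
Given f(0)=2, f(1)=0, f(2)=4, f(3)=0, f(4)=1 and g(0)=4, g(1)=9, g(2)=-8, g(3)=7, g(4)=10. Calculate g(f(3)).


4


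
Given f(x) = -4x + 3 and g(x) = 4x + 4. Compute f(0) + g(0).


f(0) = 3
g(0) = 4
Sum = 7

7


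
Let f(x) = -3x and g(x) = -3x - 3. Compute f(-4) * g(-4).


f(-4) = 12
g(-4) = 9
Product = 108

108


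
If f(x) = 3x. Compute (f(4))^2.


f(4) = 12
(12)^2 = 144

144


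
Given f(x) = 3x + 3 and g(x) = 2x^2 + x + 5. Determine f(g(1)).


27


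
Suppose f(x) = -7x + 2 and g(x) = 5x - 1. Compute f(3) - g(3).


f(3) = -19
g(3) = 14
Difference = -33

-33


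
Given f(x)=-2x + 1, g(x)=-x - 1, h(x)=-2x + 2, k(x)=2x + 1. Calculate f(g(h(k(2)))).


-13


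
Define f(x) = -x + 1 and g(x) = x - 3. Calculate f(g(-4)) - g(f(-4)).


6


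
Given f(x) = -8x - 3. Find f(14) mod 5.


f(14) = -115
-115 mod 5 = 0

0


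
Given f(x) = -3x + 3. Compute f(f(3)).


f(3) = -6
f(-6) = 21

21


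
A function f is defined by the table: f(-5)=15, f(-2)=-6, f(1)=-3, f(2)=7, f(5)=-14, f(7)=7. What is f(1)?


-3


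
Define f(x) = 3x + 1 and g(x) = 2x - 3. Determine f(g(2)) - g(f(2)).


f(g(2)) = 4
g(f(2)) = 11
Difference = -7

-7


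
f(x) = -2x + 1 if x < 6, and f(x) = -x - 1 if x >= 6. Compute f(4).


4 satisfies x < 6
f(4) = -7

-7


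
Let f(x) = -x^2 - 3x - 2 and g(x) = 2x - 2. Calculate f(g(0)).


g(0) = -2
f(-2) = (-1)*(-2)^2 - 3*(-2) - 2 = 0

0


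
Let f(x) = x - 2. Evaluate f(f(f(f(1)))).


f(1) = -1
f(-1) = -3
f(-3) = -5
f(-5) = -7

-7


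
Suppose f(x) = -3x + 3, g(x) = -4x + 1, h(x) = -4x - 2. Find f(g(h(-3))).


h(-3) = 10
g(10) = -39
f(-39) = 120

120


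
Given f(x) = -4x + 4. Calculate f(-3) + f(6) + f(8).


f(-3) = 16
f(6) = -20
f(8) = -28
Sum = -32

-32


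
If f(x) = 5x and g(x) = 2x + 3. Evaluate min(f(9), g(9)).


f(9) = 45
g(9) = 21
min = 21

21


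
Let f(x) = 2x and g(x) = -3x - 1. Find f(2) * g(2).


f(2) = 4
g(2) = -7
Product = -28

-28


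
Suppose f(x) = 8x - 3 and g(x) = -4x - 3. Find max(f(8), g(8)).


f(8) = 61
g(8) = -35
max = 61

61


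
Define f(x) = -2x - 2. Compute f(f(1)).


6


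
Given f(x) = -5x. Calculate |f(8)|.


f(8) = -40
|-40| = 40

40


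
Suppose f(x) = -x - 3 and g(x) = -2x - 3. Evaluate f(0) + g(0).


f(0) = -3
g(0) = -3
Sum = -6

-6


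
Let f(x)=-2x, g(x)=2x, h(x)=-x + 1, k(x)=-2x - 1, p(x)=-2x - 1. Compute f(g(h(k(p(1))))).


p(1) = -3
k(-3) = 5
h(5) = -4
g(-4) = -8
f(-8) = 16

16


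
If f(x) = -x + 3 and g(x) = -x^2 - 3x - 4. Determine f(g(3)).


g(3) = -22
f(-22) = 25

25


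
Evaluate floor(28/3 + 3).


12


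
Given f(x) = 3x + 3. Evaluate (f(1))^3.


216


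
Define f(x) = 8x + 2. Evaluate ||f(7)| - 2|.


f(7) = 58
|58| = 58
|58 - 2| = 56

56


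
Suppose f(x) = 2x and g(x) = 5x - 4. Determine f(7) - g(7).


-17


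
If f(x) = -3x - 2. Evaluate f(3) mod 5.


f(3) = -11
-11 mod 5 = 4

4


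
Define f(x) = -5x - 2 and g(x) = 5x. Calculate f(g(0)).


g(0) = 0
f(0) = -2

-2


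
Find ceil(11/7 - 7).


11/7 = 1.5714
1.5714 - 7 = -5.4286
ceil(-5.4286) = -5

-5


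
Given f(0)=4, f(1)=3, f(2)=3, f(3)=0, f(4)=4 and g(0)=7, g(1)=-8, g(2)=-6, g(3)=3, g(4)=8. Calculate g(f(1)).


f(1) = 3
g(3) = 3

3


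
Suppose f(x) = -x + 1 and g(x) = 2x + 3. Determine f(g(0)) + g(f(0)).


f(g(0)) = -2
g(f(0)) = 5
Sum = 3

3


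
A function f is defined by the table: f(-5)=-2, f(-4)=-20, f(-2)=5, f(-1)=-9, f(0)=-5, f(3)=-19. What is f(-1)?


Reading from the table at x = -1

-9


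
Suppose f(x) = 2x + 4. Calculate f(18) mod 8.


f(18) = 40
40 mod 8 = 0

0


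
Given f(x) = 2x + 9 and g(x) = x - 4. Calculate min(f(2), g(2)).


f(2) = 13
g(2) = -2
min = -2

-2


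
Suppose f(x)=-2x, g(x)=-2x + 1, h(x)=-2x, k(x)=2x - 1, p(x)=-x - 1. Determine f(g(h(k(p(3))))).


p(3) = -4
k(-4) = -9
h(-9) = 18
g(18) = -35
f(-35) = 70

70


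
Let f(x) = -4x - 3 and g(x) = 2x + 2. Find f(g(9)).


g(9) = 20
f(20) = -83

-83


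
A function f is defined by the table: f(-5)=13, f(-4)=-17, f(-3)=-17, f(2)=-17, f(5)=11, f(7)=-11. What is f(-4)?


Reading from the table at x = -4

-17


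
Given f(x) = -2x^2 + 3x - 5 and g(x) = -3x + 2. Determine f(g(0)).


g(0) = 2
f(2) = (-2)*(2)^2 + 3*(2) - 5 = -7

-7


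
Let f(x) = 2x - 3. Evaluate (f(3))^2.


f(3) = 3
(3)^2 = 9

9


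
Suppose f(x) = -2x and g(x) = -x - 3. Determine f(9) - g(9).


-6


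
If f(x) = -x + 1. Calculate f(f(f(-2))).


f(-2) = 3
f(3) = -2
f(-2) = 3

3


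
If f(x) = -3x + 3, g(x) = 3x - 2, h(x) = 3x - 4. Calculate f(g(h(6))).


h(6) = 14
g(14) = 40
f(40) = -117

-117


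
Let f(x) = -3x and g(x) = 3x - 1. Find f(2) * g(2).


f(2) = -6
g(2) = 5
Product = -30

-30


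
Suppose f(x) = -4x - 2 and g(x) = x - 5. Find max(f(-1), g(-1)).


f(-1) = 2
g(-1) = -6
max = 2

2


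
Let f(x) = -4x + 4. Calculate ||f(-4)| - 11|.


f(-4) = 20
|20| = 20
|20 - 11| = 9

9


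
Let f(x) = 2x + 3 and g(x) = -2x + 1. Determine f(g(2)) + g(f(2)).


f(g(2)) = -3
g(f(2)) = -13
Sum = -16

-16


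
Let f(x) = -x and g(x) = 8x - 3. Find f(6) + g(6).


f(6) = -6
g(6) = 45
Sum = 39

39


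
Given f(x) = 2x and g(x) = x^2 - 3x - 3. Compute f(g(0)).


g(0) = -3
f(-3) = -6

-6


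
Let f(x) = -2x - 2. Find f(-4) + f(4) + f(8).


f(-4) = 6
f(4) = -10
f(8) = -18
Sum = -22

-22


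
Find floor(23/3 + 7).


23/3 = 7.6667
7.6667 + 7 = 14.6667
floor(14.6667) = 14

14


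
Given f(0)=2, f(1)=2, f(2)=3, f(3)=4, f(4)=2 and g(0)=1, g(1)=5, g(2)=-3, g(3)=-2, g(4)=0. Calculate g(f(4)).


f(4) = 2
g(2) = -3

-3
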